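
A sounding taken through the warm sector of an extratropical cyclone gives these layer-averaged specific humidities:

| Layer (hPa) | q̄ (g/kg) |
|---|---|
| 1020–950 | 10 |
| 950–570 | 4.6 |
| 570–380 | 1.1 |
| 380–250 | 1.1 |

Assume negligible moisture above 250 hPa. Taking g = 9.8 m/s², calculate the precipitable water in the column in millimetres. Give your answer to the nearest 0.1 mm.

PW ≈ 28.6 mm

Precipitable water is the column-integrated vapour mass per unit area: PW = (1/g) Σ q̄ Δp, with q in kg/kg and Δp in Pa (1 kg/m² of water = 1 mm).
Layer 1020–950 hPa: Δp = 70 hPa = 7000 Pa, q̄ = 0.01 kg/kg → 0.01 × 7000 / 9.8 = 7.14 mm
Layer 950–570 hPa: Δp = 380 hPa = 38000 Pa, q̄ = 0.0046 kg/kg → 0.0046 × 38000 / 9.8 = 17.84 mm
Layer 570–380 hPa: Δp = 190 hPa = 19000 Pa, q̄ = 0.0011 kg/kg → 0.0011 × 19000 / 9.8 = 2.13 mm
Layer 380–250 hPa: Δp = 130 hPa = 13000 Pa, q̄ = 0.0011 kg/kg → 0.0011 × 13000 / 9.8 = 1.46 mm
PW = 7.14 + 17.84 + 2.13 + 1.46 = 28.57 ≈ 28.6 mm.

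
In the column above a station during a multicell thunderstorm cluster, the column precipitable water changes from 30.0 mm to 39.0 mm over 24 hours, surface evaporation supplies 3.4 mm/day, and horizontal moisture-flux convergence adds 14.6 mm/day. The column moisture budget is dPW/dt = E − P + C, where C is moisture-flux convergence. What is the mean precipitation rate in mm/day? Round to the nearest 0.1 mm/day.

dPW/dt = (39.0 − 30.0) mm / (24/24 day) = +9.000 mm/day.
P = E + C − dPW/dt = 3.4 + (14.6) − (+9.000) = 9.0 mm/day.

P ≈ 9.0 mm/day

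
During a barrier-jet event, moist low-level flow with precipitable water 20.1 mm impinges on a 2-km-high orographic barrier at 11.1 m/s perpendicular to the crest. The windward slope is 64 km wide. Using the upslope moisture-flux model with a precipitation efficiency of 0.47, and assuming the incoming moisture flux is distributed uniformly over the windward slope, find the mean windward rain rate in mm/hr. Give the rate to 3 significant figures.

Incoming column moisture flux per unit ridge length: F = V × PW = 11.1 × 20.1 = 223.11 mm·m/s.
Spread over the 64 km slope with efficiency ε = 0.47: R = ε·F/W = 0.47 × 223.11 / 64000 m = 1.638e-03 mm/s.
R = 1.638e-03 × 3600 = 5.90 mm/hr.

R ≈ 5.90 mm/hr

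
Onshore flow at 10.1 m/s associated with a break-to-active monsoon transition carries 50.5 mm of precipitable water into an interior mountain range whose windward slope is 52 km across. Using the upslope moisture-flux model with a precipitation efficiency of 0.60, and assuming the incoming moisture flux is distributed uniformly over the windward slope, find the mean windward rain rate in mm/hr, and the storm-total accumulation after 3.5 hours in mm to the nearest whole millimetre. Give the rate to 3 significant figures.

Incoming column moisture flux per unit ridge length: F = V × PW = 10.1 × 50.5 = 510.05 mm·m/s.
Spread over the 52 km slope with efficiency ε = 0.60: R = ε·F/W = 0.60 × 510.05 / 52000 m = 5.885e-03 mm/s.
R = 5.885e-03 × 3600 = 21.2 mm/hr.
Over 3.5 h: total = 21.2 × 3.5 = 74.2 ≈ 74 mm.

R ≈ 21.2 mm/hr; total ≈ 74 mm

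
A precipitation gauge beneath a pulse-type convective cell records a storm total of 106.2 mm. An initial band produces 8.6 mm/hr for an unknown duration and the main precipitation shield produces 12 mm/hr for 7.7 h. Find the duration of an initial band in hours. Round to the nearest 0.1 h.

Known phases: 12 × 7.7 = 92.4 mm.
Remaining depth = 106.2 − 92.4 = 13.8 mm.
Duration = 13.8 / 8.6 = 1.6 h.

duration ≈ 1.6 h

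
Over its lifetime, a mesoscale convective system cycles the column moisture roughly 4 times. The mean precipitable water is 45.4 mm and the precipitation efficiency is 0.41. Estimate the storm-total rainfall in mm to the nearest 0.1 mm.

rainfall ≈ 74.5 mm

Each cycle deposits ε × PW = 0.41 × 45.4 = 18.614 mm.
Over 4 cycles: 4 × 18.614 = 74.5 mm.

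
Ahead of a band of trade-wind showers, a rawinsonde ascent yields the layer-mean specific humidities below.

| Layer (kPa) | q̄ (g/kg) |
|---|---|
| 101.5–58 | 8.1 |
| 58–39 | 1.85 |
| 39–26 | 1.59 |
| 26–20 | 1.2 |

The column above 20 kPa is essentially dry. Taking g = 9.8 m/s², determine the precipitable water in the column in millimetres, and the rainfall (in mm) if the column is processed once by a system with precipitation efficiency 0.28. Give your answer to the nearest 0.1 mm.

Precipitable water is the column-integrated vapour mass per unit area: PW = (1/g) Σ q̄ Δp, with q in kg/kg and Δp in Pa (1 kg/m² of water = 1 mm).
Layer 101.5–58 kPa: Δp = 435 hPa = 43500 Pa, q̄ = 0.0081 kg/kg → 0.0081 × 43500 / 9.8 = 35.95 mm
Layer 58–39 kPa: Δp = 190 hPa = 19000 Pa, q̄ = 0.00185 kg/kg → 0.00185 × 19000 / 9.8 = 3.59 mm
Layer 39–26 kPa: Δp = 130 hPa = 13000 Pa, q̄ = 0.00159 kg/kg → 0.00159 × 13000 / 9.8 = 2.11 mm
Layer 26–20 kPa: Δp = 60 hPa = 6000 Pa, q̄ = 0.0012 kg/kg → 0.0012 × 6000 / 9.8 = 0.73 mm
PW = 35.95 + 3.59 + 2.11 + 0.73 = 42.38 ≈ 42.4 mm.
Rainfall = ε × PW = 0.28 × 42.4 = 11.9 mm.

PW ≈ 42.4 mm; rainfall ≈ 11.9 mm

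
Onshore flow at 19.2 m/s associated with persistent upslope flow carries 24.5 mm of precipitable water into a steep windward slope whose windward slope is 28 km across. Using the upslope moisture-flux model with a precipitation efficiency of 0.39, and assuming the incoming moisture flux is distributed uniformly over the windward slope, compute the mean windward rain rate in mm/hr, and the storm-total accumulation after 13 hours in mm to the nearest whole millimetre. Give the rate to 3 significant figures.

R ≈ 23.6 mm/hr; total ≈ 307 mm

Incoming column moisture flux per unit ridge length: F = V × PW = 19.2 × 24.5 = 470.4 mm·m/s.
Spread over the 28 km slope with efficiency ε = 0.39: R = ε·F/W = 0.39 × 470.4 / 28000 m = 6.552e-03 mm/s.
R = 6.552e-03 × 3600 = 23.6 mm/hr.
Over 13 h: total = 23.6 × 13 = 306.8 ≈ 307 mm.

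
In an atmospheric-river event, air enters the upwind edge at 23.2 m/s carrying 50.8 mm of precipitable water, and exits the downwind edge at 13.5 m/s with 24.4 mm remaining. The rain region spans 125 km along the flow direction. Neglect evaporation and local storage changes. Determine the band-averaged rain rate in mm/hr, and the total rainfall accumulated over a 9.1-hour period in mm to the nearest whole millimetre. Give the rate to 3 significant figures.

Column moisture flux per unit crosswind length is F = V × PW.
Inflow: F_in = 23.2 × 50.8 = 1178.56 mm·m/s
Outflow: F_out = 13.5 × 24.4 = 329.4 mm·m/s
Steady-state rate R = (F_in − F_out)/L = (1178.56 − 329.4) / 125000 m = 6.793e-03 mm/s.
R = 6.793e-03 × 3600 = 24.5 mm/hr.
Over 9.1 h: total = 24.5 × 9.1 = 222.95 ≈ 223 mm.

R ≈ 24.5 mm/hr; total ≈ 223 mm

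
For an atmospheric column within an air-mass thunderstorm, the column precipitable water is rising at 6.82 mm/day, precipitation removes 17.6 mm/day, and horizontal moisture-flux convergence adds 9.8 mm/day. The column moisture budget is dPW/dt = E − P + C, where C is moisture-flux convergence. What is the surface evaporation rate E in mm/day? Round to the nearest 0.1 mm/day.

E ≈ 14.6 mm/day

dPW/dt = +6.82 mm/day.
E = dPW/dt + P − C = (+6.82) + 17.6 − (9.8) = 14.6 mm/day.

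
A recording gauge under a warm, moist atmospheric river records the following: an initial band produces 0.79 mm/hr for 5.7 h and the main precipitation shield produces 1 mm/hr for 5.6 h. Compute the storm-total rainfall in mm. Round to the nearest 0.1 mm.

Total = Σ Rᵢ Δtᵢ = 0.79 × 5.7 + 1 × 5.6
      = 4.503 + 5.6 = 10.1 mm.

total ≈ 10.1 mm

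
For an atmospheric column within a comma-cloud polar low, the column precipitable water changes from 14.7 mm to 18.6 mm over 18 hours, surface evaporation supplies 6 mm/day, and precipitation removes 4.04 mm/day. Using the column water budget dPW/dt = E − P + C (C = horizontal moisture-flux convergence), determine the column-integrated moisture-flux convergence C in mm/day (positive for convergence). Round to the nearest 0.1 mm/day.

dPW/dt = (18.6 − 14.7) mm / (18/24 day) = +5.200 mm/day.
C = dPW/dt − E + P = (+5.200) − 6 + 4.04 = 3.2 mm/day.

C ≈ 3.2 mm/day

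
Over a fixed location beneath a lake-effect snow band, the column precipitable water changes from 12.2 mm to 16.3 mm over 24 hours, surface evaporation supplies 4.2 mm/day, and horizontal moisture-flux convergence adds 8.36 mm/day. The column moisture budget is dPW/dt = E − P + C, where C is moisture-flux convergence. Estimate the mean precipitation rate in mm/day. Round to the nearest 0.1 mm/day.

dPW/dt = (16.3 − 12.2) mm / (24/24 day) = +4.100 mm/day.
P = E + C − dPW/dt = 4.2 + (8.36) − (+4.100) = 8.5 mm/day.

P ≈ 8.5 mm/day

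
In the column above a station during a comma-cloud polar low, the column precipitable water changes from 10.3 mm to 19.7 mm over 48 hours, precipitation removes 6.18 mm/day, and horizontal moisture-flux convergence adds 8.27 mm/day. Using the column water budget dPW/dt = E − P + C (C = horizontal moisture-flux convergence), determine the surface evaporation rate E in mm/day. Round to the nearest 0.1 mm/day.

dPW/dt = (19.7 − 10.3) mm / (48/24 day) = +4.700 mm/day.
E = dPW/dt + P − C = (+4.700) + 6.18 − (8.27) = 2.6 mm/day.

E ≈ 2.6 mm/day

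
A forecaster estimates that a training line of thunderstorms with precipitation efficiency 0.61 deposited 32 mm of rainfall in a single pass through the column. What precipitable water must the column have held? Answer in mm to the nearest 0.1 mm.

PW ≈ 52.5 mm

PW = rainfall / ε = 32 / 0.61 = 52.5 mm.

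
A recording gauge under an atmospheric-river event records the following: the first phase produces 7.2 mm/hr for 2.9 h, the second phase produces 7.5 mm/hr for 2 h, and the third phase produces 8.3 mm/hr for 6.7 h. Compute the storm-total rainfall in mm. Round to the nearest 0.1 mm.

Total = Σ Rᵢ Δtᵢ = 7.2 × 2.9 + 7.5 × 2 + 8.3 × 6.7
      = 20.88 + 15 + 55.61 = 91.5 mm.

total ≈ 91.5 mm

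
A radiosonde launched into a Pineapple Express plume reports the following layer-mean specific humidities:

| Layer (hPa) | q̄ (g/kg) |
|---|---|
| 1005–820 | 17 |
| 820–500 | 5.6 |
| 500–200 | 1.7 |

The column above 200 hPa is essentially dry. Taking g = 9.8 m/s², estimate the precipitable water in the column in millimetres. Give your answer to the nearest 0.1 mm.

PW ≈ 55.6 mm

Precipitable water is the column-integrated vapour mass per unit area: PW = (1/g) Σ q̄ Δp, with q in kg/kg and Δp in Pa (1 kg/m² of water = 1 mm).
Layer 1005–820 hPa: Δp = 185 hPa = 18500 Pa, q̄ = 0.017 kg/kg → 0.017 × 18500 / 9.8 = 32.09 mm
Layer 820–500 hPa: Δp = 320 hPa = 32000 Pa, q̄ = 0.0056 kg/kg → 0.0056 × 32000 / 9.8 = 18.29 mm
Layer 500–200 hPa: Δp = 300 hPa = 30000 Pa, q̄ = 0.0017 kg/kg → 0.0017 × 30000 / 9.8 = 5.20 mm
PW = 32.09 + 18.29 + 5.20 = 55.58 ≈ 55.6 mm.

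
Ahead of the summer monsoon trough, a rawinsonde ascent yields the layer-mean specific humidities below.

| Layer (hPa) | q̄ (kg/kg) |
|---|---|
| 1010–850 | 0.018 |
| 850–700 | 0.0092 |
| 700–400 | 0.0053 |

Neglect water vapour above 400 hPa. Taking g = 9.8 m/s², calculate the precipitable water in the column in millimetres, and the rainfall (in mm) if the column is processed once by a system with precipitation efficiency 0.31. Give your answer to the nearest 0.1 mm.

PW ≈ 59.7 mm; rainfall ≈ 18.5 mm

Precipitable water is the column-integrated vapour mass per unit area: PW = (1/g) Σ q̄ Δp, with q in kg/kg and Δp in Pa (1 kg/m² of water = 1 mm).
Layer 1010–850 hPa: Δp = 160 hPa = 16000 Pa, q̄ = 0.018 kg/kg → 0.018 × 16000 / 9.8 = 29.39 mm
Layer 850–700 hPa: Δp = 150 hPa = 15000 Pa, q̄ = 0.0092 kg/kg → 0.0092 × 15000 / 9.8 = 14.08 mm
Layer 700–400 hPa: Δp = 300 hPa = 30000 Pa, q̄ = 0.0053 kg/kg → 0.0053 × 30000 / 9.8 = 16.22 mm
PW = 29.39 + 14.08 + 16.22 = 59.69 ≈ 59.7 mm.
Rainfall = ε × PW = 0.31 × 59.7 = 18.5 mm.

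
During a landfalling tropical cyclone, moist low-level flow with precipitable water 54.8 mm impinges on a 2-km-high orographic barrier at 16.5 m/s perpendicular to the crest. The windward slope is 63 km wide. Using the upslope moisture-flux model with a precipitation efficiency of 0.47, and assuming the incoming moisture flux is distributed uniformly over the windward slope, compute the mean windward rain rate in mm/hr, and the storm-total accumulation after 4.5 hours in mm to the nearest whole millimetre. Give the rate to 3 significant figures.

R ≈ 24.3 mm/hr; total ≈ 109 mm

Incoming column moisture flux per unit ridge length: F = V × PW = 16.5 × 54.8 = 904.2 mm·m/s.
Spread over the 63 km slope with efficiency ε = 0.47: R = ε·F/W = 0.47 × 904.2 / 63000 m = 6.746e-03 mm/s.
R = 6.746e-03 × 3600 = 24.3 mm/hr.
Over 4.5 h: total = 24.3 × 4.5 = 109.35 ≈ 109 mm.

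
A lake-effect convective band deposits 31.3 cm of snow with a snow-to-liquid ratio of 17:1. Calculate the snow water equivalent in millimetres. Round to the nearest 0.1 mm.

SWE = snow depth / ratio = 31.3 cm / 17 = 1.841 cm = 18.4 mm.

SWE ≈ 18.4 mm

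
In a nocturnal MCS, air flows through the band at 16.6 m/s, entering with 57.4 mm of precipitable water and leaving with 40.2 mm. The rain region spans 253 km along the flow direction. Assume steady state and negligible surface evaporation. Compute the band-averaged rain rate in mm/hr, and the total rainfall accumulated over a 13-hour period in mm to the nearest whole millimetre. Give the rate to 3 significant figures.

Column moisture flux per unit crosswind length is F = V × PW.
Inflow: F_in = 16.6 × 57.4 = 952.84 mm·m/s
Outflow: F_out = 16.6 × 40.2 = 667.32 mm·m/s
Steady-state rate R = (F_in − F_out)/L = (952.84 − 667.32) / 253000 m = 1.129e-03 mm/s.
R = 1.129e-03 × 3600 = 4.06 mm/hr.
Over 13 h: total = 4.06 × 13 = 52.78 ≈ 53 mm.

R ≈ 4.06 mm/hr; total ≈ 53 mm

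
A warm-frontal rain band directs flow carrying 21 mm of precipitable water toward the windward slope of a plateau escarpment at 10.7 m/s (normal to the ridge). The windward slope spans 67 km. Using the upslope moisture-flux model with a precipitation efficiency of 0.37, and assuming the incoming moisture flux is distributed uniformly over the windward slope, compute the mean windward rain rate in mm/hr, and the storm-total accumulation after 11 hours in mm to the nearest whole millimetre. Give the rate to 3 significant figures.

Incoming column moisture flux per unit ridge length: F = V × PW = 10.7 × 21 = 224.7 mm·m/s.
Spread over the 67 km slope with efficiency ε = 0.37: R = ε·F/W = 0.37 × 224.7 / 67000 m = 1.241e-03 mm/s.
R = 1.241e-03 × 3600 = 4.47 mm/hr.
Over 11 h: total = 4.47 × 11 = 49.17 ≈ 49 mm.

R ≈ 4.47 mm/hr; total ≈ 49 mm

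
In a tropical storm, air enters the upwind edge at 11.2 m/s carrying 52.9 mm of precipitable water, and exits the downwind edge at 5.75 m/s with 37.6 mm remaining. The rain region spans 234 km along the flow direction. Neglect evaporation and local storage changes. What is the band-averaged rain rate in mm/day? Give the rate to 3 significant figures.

R ≈ 139 mm/day

Column moisture flux per unit crosswind length is F = V × PW.
Inflow: F_in = 11.2 × 52.9 = 592.48 mm·m/s
Outflow: F_out = 5.75 × 37.6 = 216.2 mm·m/s
Steady-state rate R = (F_in − F_out)/L = (592.48 − 216.2) / 234000 m = 1.608e-03 mm/s.
R = 1.608e-03 × 3600 × 24 = 139 mm/day.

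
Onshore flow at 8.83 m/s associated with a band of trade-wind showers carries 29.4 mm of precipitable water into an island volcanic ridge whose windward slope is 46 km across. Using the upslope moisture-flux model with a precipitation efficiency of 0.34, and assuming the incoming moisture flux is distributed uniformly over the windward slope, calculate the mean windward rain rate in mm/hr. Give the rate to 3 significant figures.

Incoming column moisture flux per unit ridge length: F = V × PW = 8.83 × 29.4 = 259.602 mm·m/s.
Spread over the 46 km slope with efficiency ε = 0.34: R = ε·F/W = 0.34 × 259.602 / 46000 m = 1.919e-03 mm/s.
R = 1.919e-03 × 3600 = 6.91 mm/hr.

R ≈ 6.91 mm/hr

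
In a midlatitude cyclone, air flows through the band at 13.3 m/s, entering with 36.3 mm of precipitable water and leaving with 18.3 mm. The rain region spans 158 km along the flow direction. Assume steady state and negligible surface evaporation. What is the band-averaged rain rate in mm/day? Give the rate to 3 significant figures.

R ≈ 131 mm/day

Column moisture flux per unit crosswind length is F = V × PW.
Inflow: F_in = 13.3 × 36.3 = 482.79 mm·m/s
Outflow: F_out = 13.3 × 18.3 = 243.39 mm·m/s
Steady-state rate R = (F_in − F_out)/L = (482.79 − 243.39) / 158000 m = 1.515e-03 mm/s.
R = 1.515e-03 × 3600 × 24 = 131 mm/day.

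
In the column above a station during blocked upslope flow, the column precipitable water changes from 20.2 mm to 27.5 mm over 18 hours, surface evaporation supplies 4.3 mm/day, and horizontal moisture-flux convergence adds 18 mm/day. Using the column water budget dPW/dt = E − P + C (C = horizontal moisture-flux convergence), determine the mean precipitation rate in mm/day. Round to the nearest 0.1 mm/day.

P ≈ 12.6 mm/day

dPW/dt = (27.5 − 20.2) mm / (18/24 day) = +9.733 mm/day.
P = E + C − dPW/dt = 4.3 + (18) − (+9.733) = 12.6 mm/day.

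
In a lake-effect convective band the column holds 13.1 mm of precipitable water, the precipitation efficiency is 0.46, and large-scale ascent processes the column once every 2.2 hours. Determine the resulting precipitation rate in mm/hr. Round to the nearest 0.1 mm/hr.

Each overturning extracts ε × PW = 0.46 × 13.1 = 6.026 mm.
Rate = ε·PW / τ = 6.026 / 2.2 h = 2.7 mm/hr.

R ≈ 2.7 mm/hr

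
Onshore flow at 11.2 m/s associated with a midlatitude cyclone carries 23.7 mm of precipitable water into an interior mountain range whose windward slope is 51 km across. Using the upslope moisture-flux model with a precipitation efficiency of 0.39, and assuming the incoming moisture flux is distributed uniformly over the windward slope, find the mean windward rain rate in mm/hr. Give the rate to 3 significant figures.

Incoming column moisture flux per unit ridge length: F = V × PW = 11.2 × 23.7 = 265.44 mm·m/s.
Spread over the 51 km slope with efficiency ε = 0.39: R = ε·F/W = 0.39 × 265.44 / 51000 m = 2.030e-03 mm/s.
R = 2.030e-03 × 3600 = 7.31 mm/hr.

R ≈ 7.31 mm/hr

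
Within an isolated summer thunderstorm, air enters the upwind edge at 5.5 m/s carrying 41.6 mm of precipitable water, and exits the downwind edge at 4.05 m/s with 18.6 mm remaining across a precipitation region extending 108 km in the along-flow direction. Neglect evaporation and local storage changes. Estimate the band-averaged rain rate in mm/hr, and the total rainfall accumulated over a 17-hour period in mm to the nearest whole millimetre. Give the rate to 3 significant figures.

Column moisture flux per unit crosswind length is F = V × PW.
Inflow: F_in = 5.5 × 41.6 = 228.8 mm·m/s
Outflow: F_out = 4.05 × 18.6 = 75.33 mm·m/s
Steady-state rate R = (F_in − F_out)/L = (228.8 − 75.33) / 108000 m = 1.421e-03 mm/s.
R = 1.421e-03 × 3600 = 5.12 mm/hr.
Over 17 h: total = 5.12 × 17 = 87.04 ≈ 87 mm.

R ≈ 5.12 mm/hr; total ≈ 87 mm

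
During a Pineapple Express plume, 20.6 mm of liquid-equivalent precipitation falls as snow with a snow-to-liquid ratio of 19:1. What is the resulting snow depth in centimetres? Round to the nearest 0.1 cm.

Snow depth = liquid × ratio = 20.6 mm × 19 = 391.4 mm = 39.1 cm.

snow depth ≈ 39.1 cm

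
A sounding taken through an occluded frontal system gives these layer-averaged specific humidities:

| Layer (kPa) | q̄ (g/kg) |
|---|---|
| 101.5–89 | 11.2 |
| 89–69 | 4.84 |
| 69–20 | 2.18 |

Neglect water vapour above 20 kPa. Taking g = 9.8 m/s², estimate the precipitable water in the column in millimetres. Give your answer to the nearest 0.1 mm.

PW ≈ 35.1 mm

Precipitable water is the column-integrated vapour mass per unit area: PW = (1/g) Σ q̄ Δp, with q in kg/kg and Δp in Pa (1 kg/m² of water = 1 mm).
Layer 101.5–89 kPa: Δp = 125 hPa = 12500 Pa, q̄ = 0.0112 kg/kg → 0.0112 × 12500 / 9.8 = 14.29 mm
Layer 89–69 kPa: Δp = 200 hPa = 20000 Pa, q̄ = 0.00484 kg/kg → 0.00484 × 20000 / 9.8 = 9.88 mm
Layer 69–20 kPa: Δp = 490 hPa = 49000 Pa, q̄ = 0.00218 kg/kg → 0.00218 × 49000 / 9.8 = 10.90 mm
PW = 14.29 + 9.88 + 10.90 = 35.07 ≈ 35.1 mm.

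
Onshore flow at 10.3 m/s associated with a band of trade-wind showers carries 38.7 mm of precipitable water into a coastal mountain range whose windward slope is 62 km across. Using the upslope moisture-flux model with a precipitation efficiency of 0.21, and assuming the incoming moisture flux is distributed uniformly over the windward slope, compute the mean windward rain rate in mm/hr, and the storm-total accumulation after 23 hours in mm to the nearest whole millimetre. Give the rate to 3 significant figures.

R ≈ 4.86 mm/hr; total ≈ 112 mm

Incoming column moisture flux per unit ridge length: F = V × PW = 10.3 × 38.7 = 398.61 mm·m/s.
Spread over the 62 km slope with efficiency ε = 0.21: R = ε·F/W = 0.21 × 398.61 / 62000 m = 1.350e-03 mm/s.
R = 1.350e-03 × 3600 = 4.86 mm/hr.
Over 23 h: total = 4.86 × 23 = 111.78 ≈ 112 mm.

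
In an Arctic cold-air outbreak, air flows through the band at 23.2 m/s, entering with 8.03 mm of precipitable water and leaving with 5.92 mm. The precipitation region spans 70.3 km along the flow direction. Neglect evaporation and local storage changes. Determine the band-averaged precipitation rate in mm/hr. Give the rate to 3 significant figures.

Column moisture flux per unit crosswind length is F = V × PW.
Inflow: F_in = 23.2 × 8.03 = 186.296 mm·m/s
Outflow: F_out = 23.2 × 5.92 = 137.344 mm·m/s
Steady-state rate R = (F_in − F_out)/L = (186.296 − 137.344) / 70300 m = 6.963e-04 mm/s.
R = 6.963e-04 × 3600 = 2.51 mm/hr.

R ≈ 2.51 mm/hr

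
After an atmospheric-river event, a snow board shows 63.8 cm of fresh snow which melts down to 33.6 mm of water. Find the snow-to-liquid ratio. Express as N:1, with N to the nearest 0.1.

Ratio = snow depth / SWE = 638 mm / 33.6 mm = 19.0, i.e. 19.0:1.

ratio ≈ 19.0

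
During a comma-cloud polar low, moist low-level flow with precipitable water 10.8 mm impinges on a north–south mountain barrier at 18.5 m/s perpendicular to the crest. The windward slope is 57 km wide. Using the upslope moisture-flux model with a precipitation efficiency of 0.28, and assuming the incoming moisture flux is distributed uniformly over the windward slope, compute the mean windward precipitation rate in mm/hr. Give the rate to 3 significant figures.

Incoming column moisture flux per unit ridge length: F = V × PW = 18.5 × 10.8 = 199.8 mm·m/s.
Spread over the 57 km slope with efficiency ε = 0.28: R = ε·F/W = 0.28 × 199.8 / 57000 m = 9.815e-04 mm/s.
R = 9.815e-04 × 3600 = 3.53 mm/hr.

R ≈ 3.53 mm/hr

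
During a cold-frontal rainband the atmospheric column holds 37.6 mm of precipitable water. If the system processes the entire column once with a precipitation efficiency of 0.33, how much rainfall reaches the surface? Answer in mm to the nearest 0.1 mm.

Rainfall = ε × PW = 0.33 × 37.6 = 12.4 mm.

rainfall ≈ 12.4 mm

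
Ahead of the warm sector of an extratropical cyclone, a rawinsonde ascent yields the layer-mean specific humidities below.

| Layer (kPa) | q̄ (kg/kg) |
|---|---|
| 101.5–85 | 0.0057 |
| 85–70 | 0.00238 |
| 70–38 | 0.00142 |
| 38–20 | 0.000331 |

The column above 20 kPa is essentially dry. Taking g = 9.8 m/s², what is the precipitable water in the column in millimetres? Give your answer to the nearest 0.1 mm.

PW ≈ 18.5 mm

Precipitable water is the column-integrated vapour mass per unit area: PW = (1/g) Σ q̄ Δp, with q in kg/kg and Δp in Pa (1 kg/m² of water = 1 mm).
Layer 101.5–85 kPa: Δp = 165 hPa = 16500 Pa, q̄ = 0.0057 kg/kg → 0.0057 × 16500 / 9.8 = 9.60 mm
Layer 85–70 kPa: Δp = 150 hPa = 15000 Pa, q̄ = 0.00238 kg/kg → 0.00238 × 15000 / 9.8 = 3.64 mm
Layer 70–38 kPa: Δp = 320 hPa = 32000 Pa, q̄ = 0.00142 kg/kg → 0.00142 × 32000 / 9.8 = 4.64 mm
Layer 38–20 kPa: Δp = 180 hPa = 18000 Pa, q̄ = 0.000331 kg/kg → 0.000331 × 18000 / 9.8 = 0.61 mm
PW = 9.60 + 3.64 + 4.64 + 0.61 = 18.49 ≈ 18.5 mm.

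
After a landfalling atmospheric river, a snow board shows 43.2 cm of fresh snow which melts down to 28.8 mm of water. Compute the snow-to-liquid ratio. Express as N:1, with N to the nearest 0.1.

ratio ≈ 15.0

Ratio = snow depth / SWE = 432 mm / 28.8 mm = 15.0, i.e. 15.0:1.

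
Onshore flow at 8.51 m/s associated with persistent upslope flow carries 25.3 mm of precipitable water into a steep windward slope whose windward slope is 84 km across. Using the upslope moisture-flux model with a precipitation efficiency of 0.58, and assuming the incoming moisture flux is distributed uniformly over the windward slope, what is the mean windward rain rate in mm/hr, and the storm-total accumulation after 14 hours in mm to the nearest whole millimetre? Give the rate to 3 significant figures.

R ≈ 5.35 mm/hr; total ≈ 75 mm

Incoming column moisture flux per unit ridge length: F = V × PW = 8.51 × 25.3 = 215.303 mm·m/s.
Spread over the 84 km slope with efficiency ε = 0.58: R = ε·F/W = 0.58 × 215.303 / 84000 m = 1.487e-03 mm/s.
R = 1.487e-03 × 3600 = 5.35 mm/hr.
Over 14 h: total = 5.35 × 14 = 74.9 ≈ 75 mm.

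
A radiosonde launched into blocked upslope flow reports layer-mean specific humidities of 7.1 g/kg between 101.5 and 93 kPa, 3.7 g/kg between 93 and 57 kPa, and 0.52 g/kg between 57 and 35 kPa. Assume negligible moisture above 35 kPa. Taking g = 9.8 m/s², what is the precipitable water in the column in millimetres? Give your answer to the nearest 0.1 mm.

Precipitable water is the column-integrated vapour mass per unit area: PW = (1/g) Σ q̄ Δp, with q in kg/kg and Δp in Pa (1 kg/m² of water = 1 mm).
Layer 101.5–93 kPa: Δp = 85 hPa = 8500 Pa, q̄ = 0.0071 kg/kg → 0.0071 × 8500 / 9.8 = 6.16 mm
Layer 93–57 kPa: Δp = 360 hPa = 36000 Pa, q̄ = 0.0037 kg/kg → 0.0037 × 36000 / 9.8 = 13.59 mm
Layer 57–35 kPa: Δp = 220 hPa = 22000 Pa, q̄ = 0.00052 kg/kg → 0.00052 × 22000 / 9.8 = 1.17 mm
PW = 6.16 + 13.59 + 1.17 = 20.92 ≈ 20.9 mm.

PW ≈ 20.9 mm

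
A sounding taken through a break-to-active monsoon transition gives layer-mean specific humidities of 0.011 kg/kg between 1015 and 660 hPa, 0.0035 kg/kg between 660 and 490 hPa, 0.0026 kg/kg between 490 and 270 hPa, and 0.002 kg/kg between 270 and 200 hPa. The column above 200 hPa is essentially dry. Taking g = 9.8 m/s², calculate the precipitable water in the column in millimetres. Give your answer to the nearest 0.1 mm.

PW ≈ 53.2 mm

Precipitable water is the column-integrated vapour mass per unit area: PW = (1/g) Σ q̄ Δp, with q in kg/kg and Δp in Pa (1 kg/m² of water = 1 mm).
Layer 1015–660 hPa: Δp = 355 hPa = 35500 Pa, q̄ = 0.011 kg/kg → 0.011 × 35500 / 9.8 = 39.85 mm
Layer 660–490 hPa: Δp = 170 hPa = 17000 Pa, q̄ = 0.0035 kg/kg → 0.0035 × 17000 / 9.8 = 6.07 mm
Layer 490–270 hPa: Δp = 220 hPa = 22000 Pa, q̄ = 0.0026 kg/kg → 0.0026 × 22000 / 9.8 = 5.84 mm
Layer 270–200 hPa: Δp = 70 hPa = 7000 Pa, q̄ = 0.002 kg/kg → 0.002 × 7000 / 9.8 = 1.43 mm
PW = 39.85 + 6.07 + 5.84 + 1.43 = 53.19 ≈ 53.2 mm.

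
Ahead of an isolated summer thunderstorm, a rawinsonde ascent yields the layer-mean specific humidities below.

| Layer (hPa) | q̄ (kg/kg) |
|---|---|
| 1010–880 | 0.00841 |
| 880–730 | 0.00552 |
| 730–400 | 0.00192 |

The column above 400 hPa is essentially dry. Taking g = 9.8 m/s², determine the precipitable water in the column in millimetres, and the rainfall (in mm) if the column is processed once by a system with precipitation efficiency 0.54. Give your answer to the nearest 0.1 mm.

Precipitable water is the column-integrated vapour mass per unit area: PW = (1/g) Σ q̄ Δp, with q in kg/kg and Δp in Pa (1 kg/m² of water = 1 mm).
Layer 1010–880 hPa: Δp = 130 hPa = 13000 Pa, q̄ = 0.00841 kg/kg → 0.00841 × 13000 / 9.8 = 11.16 mm
Layer 880–730 hPa: Δp = 150 hPa = 15000 Pa, q̄ = 0.00552 kg/kg → 0.00552 × 15000 / 9.8 = 8.45 mm
Layer 730–400 hPa: Δp = 330 hPa = 33000 Pa, q̄ = 0.00192 kg/kg → 0.00192 × 33000 / 9.8 = 6.47 mm
PW = 11.16 + 8.45 + 6.47 = 26.08 ≈ 26.1 mm.
Rainfall = ε × PW = 0.54 × 26.1 = 14.1 mm.

PW ≈ 26.1 mm; rainfall ≈ 14.1 mm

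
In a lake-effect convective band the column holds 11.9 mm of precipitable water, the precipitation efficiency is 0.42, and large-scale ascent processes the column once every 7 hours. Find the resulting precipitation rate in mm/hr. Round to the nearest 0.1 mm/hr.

Each overturning extracts ε × PW = 0.42 × 11.9 = 4.998 mm.
Rate = ε·PW / τ = 4.998 / 7 h = 0.7 mm/hr.

R ≈ 0.7 mm/hr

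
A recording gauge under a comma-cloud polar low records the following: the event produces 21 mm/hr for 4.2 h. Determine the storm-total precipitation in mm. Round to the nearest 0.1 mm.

total ≈ 88.2 mm

Total = Σ Rᵢ Δtᵢ = 21 × 4.2
      = 88.2 = 88.2 mm.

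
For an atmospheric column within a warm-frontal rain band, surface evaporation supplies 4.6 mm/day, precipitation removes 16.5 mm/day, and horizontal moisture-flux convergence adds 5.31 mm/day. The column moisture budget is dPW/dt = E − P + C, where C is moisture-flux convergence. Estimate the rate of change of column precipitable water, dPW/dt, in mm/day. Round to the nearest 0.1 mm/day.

dPW/dt = E − P + C = 4.6 − 16.5 + (5.31) = -6.6 mm/day.

dPW/dt ≈ -6.6 mm/day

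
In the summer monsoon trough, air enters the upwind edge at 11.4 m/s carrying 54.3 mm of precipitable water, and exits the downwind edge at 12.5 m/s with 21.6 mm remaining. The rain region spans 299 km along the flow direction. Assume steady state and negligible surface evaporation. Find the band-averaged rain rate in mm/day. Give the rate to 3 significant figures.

R ≈ 101 mm/day

Column moisture flux per unit crosswind length is F = V × PW.
Inflow: F_in = 11.4 × 54.3 = 619.02 mm·m/s
Outflow: F_out = 12.5 × 21.6 = 270 mm·m/s
Steady-state rate R = (F_in − F_out)/L = (619.02 − 270) / 299000 m = 1.167e-03 mm/s.
R = 1.167e-03 × 3600 × 24 = 101 mm/day.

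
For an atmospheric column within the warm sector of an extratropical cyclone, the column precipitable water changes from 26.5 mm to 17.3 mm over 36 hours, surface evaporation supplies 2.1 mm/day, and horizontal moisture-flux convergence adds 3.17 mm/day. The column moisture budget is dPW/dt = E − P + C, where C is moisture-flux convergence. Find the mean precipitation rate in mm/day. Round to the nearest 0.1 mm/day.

P ≈ 11.4 mm/day

dPW/dt = (17.3 − 26.5) mm / (36/24 day) = -6.133 mm/day.
P = E + C − dPW/dt = 2.1 + (3.17) − (-6.133) = 11.4 mm/day.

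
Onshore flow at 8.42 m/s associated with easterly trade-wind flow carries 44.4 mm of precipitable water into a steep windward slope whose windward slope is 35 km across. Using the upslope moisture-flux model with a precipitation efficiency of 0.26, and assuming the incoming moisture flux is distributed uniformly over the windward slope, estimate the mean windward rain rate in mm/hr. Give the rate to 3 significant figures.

R ≈ 10.0 mm/hr

Incoming column moisture flux per unit ridge length: F = V × PW = 8.42 × 44.4 = 373.848 mm·m/s.
Spread over the 35 km slope with efficiency ε = 0.26: R = ε·F/W = 0.26 × 373.848 / 35000 m = 2.777e-03 mm/s.
R = 2.777e-03 × 3600 = 10.0 mm/hr.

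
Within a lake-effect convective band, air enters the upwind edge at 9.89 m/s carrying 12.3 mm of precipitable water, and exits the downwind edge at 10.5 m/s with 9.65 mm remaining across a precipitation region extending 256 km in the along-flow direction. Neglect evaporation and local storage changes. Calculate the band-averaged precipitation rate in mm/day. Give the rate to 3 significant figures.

R ≈ 6.86 mm/day

Column moisture flux per unit crosswind length is F = V × PW.
Inflow: F_in = 9.89 × 12.3 = 121.647 mm·m/s
Outflow: F_out = 10.5 × 9.65 = 101.325 mm·m/s
Steady-state rate R = (F_in − F_out)/L = (121.647 − 101.325) / 256000 m = 7.938e-05 mm/s.
R = 7.938e-05 × 3600 × 24 = 6.86 mm/day.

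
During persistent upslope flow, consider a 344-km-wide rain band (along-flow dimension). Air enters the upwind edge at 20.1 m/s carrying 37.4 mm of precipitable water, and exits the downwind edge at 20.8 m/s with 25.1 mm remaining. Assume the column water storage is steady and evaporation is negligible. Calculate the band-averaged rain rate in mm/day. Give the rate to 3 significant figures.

Column moisture flux per unit crosswind length is F = V × PW.
Inflow: F_in = 20.1 × 37.4 = 751.74 mm·m/s
Outflow: F_out = 20.8 × 25.1 = 522.08 mm·m/s
Steady-state rate R = (F_in − F_out)/L = (751.74 − 522.08) / 344000 m = 6.676e-04 mm/s.
R = 6.676e-04 × 3600 × 24 = 57.7 mm/day.

R ≈ 57.7 mm/day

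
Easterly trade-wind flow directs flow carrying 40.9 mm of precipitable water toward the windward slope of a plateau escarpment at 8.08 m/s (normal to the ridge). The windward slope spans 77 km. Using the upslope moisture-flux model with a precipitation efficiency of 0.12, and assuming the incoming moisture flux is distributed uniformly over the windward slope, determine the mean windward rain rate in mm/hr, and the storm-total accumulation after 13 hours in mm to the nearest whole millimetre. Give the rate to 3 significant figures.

Incoming column moisture flux per unit ridge length: F = V × PW = 8.08 × 40.9 = 330.472 mm·m/s.
Spread over the 77 km slope with efficiency ε = 0.12: R = ε·F/W = 0.12 × 330.472 / 77000 m = 5.150e-04 mm/s.
R = 5.150e-04 × 3600 = 1.85 mm/hr.
Over 13 h: total = 1.85 × 13 = 24.05 ≈ 24 mm.

R ≈ 1.85 mm/hr; total ≈ 24 mm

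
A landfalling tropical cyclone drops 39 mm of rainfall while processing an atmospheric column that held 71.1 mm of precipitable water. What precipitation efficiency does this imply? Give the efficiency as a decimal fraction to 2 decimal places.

ε = rainfall / PW = 39 / 71.1 = 0.55.

ε ≈ 0.55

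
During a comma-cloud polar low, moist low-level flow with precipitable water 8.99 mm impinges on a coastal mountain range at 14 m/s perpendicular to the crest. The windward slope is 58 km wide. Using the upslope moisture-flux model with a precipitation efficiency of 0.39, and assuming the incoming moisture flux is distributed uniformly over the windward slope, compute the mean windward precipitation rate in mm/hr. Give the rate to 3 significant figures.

Incoming column moisture flux per unit ridge length: F = V × PW = 14 × 8.99 = 125.86 mm·m/s.
Spread over the 58 km slope with efficiency ε = 0.39: R = ε·F/W = 0.39 × 125.86 / 58000 m = 8.463e-04 mm/s.
R = 8.463e-04 × 3600 = 3.05 mm/hr.

R ≈ 3.05 mm/hr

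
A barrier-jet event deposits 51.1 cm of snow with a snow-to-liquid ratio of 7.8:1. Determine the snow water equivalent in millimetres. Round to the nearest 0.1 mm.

SWE ≈ 65.5 mm

SWE = snow depth / ratio = 51.1 cm / 7.8 = 6.551 cm = 65.5 mm.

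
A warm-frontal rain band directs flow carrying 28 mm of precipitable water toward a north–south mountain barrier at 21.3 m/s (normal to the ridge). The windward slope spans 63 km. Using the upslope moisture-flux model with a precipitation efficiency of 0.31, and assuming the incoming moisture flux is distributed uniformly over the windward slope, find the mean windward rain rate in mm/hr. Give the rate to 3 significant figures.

R ≈ 10.6 mm/hr

Incoming column moisture flux per unit ridge length: F = V × PW = 21.3 × 28 = 596.4 mm·m/s.
Spread over the 63 km slope with efficiency ε = 0.31: R = ε·F/W = 0.31 × 596.4 / 63000 m = 2.935e-03 mm/s.
R = 2.935e-03 × 3600 = 10.6 mm/hr.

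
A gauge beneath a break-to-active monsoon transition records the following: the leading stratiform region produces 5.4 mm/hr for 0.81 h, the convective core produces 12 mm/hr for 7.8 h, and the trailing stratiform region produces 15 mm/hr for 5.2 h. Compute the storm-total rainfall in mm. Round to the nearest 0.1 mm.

Total = Σ Rᵢ Δtᵢ = 5.4 × 0.81 + 12 × 7.8 + 15 × 5.2
      = 4.374 + 93.6 + 78 = 176.0 mm.

total ≈ 176.0 mm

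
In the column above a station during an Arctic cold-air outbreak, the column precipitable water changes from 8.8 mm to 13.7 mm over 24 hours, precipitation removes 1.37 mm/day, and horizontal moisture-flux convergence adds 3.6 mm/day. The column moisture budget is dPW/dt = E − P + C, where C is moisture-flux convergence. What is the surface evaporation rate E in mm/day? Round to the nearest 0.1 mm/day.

E ≈ 2.7 mm/day

dPW/dt = (13.7 − 8.8) mm / (24/24 day) = +4.900 mm/day.
E = dPW/dt + P − C = (+4.900) + 1.37 − (3.6) = 2.7 mm/day.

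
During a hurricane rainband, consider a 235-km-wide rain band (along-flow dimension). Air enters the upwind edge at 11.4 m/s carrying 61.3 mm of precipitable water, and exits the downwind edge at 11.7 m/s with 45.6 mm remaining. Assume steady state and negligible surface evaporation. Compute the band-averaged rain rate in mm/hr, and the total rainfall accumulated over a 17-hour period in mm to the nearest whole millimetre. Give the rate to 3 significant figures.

R ≈ 2.53 mm/hr; total ≈ 43 mm

Column moisture flux per unit crosswind length is F = V × PW.
Inflow: F_in = 11.4 × 61.3 = 698.82 mm·m/s
Outflow: F_out = 11.7 × 45.6 = 533.52 mm·m/s
Steady-state rate R = (F_in − F_out)/L = (698.82 − 533.52) / 235000 m = 7.034e-04 mm/s.
R = 7.034e-04 × 3600 = 2.53 mm/hr.
Over 17 h: total = 2.53 × 17 = 43.01 ≈ 43 mm.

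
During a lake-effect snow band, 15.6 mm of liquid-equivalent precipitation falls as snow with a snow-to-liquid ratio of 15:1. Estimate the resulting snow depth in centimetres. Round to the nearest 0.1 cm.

snow depth ≈ 23.4 cm

Snow depth = liquid × ratio = 15.6 mm × 15 = 234 mm = 23.4 cm.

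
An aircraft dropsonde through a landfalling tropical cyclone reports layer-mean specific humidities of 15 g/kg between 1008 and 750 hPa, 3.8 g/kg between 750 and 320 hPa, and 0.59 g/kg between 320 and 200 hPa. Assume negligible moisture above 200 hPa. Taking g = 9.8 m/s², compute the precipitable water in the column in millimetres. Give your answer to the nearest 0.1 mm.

PW ≈ 56.9 mm

Precipitable water is the column-integrated vapour mass per unit area: PW = (1/g) Σ q̄ Δp, with q in kg/kg and Δp in Pa (1 kg/m² of water = 1 mm).
Layer 1008–750 hPa: Δp = 258 hPa = 25800 Pa, q̄ = 0.015 kg/kg → 0.015 × 25800 / 9.8 = 39.49 mm
Layer 750–320 hPa: Δp = 430 hPa = 43000 Pa, q̄ = 0.0038 kg/kg → 0.0038 × 43000 / 9.8 = 16.67 mm
Layer 320–200 hPa: Δp = 120 hPa = 12000 Pa, q̄ = 0.00059 kg/kg → 0.00059 × 12000 / 9.8 = 0.72 mm
PW = 39.49 + 16.67 + 0.72 = 56.88 ≈ 56.9 mm.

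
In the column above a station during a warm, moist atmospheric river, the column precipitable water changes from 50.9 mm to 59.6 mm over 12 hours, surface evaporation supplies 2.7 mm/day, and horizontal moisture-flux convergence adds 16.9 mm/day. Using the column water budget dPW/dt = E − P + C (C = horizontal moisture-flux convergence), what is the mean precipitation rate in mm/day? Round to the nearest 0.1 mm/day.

dPW/dt = (59.6 − 50.9) mm / (12/24 day) = +17.400 mm/day.
P = E + C − dPW/dt = 2.7 + (16.9) − (+17.400) = 2.2 mm/day.

P ≈ 2.2 mm/day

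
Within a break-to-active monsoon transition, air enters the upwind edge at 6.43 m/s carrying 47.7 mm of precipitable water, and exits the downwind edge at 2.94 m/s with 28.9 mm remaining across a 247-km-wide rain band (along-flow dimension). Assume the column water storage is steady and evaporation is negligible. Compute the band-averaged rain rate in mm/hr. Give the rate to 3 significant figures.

R ≈ 3.23 mm/hr

Column moisture flux per unit crosswind length is F = V × PW.
Inflow: F_in = 6.43 × 47.7 = 306.711 mm·m/s
Outflow: F_out = 2.94 × 28.9 = 84.966 mm·m/s
Steady-state rate R = (F_in − F_out)/L = (306.711 − 84.966) / 247000 m = 8.978e-04 mm/s.
R = 8.978e-04 × 3600 = 3.23 mm/hr.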